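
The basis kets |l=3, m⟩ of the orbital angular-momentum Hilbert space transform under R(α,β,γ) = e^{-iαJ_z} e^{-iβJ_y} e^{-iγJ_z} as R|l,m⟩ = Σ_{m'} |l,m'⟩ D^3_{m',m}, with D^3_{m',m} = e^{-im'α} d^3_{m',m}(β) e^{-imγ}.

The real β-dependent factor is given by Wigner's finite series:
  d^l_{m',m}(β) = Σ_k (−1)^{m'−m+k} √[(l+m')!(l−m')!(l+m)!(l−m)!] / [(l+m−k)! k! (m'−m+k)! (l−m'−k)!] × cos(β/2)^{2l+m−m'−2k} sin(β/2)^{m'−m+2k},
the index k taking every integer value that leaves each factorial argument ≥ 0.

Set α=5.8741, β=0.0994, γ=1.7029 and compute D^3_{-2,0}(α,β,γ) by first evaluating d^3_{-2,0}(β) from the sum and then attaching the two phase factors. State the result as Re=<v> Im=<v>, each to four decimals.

Re=0.0092 Im=-0.0098

Split into d^3_{-2,0}(β=0.0994) × two z-phases.
c=cos(0.0994/2)=0.998765, s=sin(0.0994/2)=0.049680; N=√[1·120·6·6]=65.726707
k∈{2,3} keeps every argument non-negative
  k=2: (−1)^0·65.7267/(12)·0.9988^4·0.0497^2 = +0.013451
  k=3: (−1)^1·65.7267/(12)·0.9988^2·0.0497^4 = -0.000033
d^3_{-2,0}(0.0994) = +0.013451 -0.000033 = +0.013418
Attach z-rotation phases: D = e^{-i(-2)(5.8741)}·(+0.013418)·e^{-i(0)(1.7029)} = +0.009172-0.009794i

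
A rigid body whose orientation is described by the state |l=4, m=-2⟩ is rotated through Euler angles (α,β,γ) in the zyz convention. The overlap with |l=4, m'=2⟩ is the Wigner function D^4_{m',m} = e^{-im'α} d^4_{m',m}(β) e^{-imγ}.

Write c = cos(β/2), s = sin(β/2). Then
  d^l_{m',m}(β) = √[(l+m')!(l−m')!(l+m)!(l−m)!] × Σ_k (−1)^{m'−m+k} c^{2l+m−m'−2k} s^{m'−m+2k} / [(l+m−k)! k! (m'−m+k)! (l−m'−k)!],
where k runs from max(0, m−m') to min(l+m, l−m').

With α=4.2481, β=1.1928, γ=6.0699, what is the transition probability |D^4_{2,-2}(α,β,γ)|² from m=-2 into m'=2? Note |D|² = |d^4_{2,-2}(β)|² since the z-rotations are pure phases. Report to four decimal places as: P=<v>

P=0.2039

First d^4_{2,-2}(β=1.1928), then the phase factors e^{-i(2)α} and e^{-i(-2)γ}:
With c≡cos(β/2)=0.827363 and s≡sin(β/2)=0.561668, N=[720·2·2·720]^{1/2}=1440.000000
Admissible k: 0..2 (factorial args all ≥0)
  k=0: (−1)^4·1440.0000/(96)·0.8274^4·0.5617^4 = +0.699509
  k=1: (−1)^5·1440.0000/(120)·0.8274^2·0.5617^6 = -0.257899
  k=2: (−1)^6·1440.0000/(1440)·0.8274^0·0.5617^8 = +0.009905
d^4_{2,-2}(1.1928) = +0.699509 -0.257899 +0.009905 = +0.451514
|D^4_{2,-2}|² = |d^4_{2,-2}(β)|² = (+0.451514)² = 0.203865 (the z-rotation phases have unit modulus)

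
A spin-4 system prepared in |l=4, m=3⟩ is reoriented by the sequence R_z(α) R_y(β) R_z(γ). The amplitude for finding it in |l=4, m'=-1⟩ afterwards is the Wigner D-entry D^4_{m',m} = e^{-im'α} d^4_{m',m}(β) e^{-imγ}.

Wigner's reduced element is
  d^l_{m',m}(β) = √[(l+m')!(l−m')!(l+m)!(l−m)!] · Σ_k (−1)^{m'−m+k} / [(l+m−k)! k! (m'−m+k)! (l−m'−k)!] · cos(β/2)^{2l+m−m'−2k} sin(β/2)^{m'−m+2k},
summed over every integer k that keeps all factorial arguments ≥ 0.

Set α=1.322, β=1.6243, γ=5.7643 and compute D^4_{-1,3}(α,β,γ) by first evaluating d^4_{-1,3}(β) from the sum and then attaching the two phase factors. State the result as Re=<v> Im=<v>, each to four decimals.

Re=-0.2637 Im=0.0710

D^4_{-1,3}(1.322,1.6243,5.7643) = e^{-i·-1·1.322}·d^4_{-1,3}(1.6243)·e^{-i·3·5.7643}. Compute d first:
With c≡cos(β/2)=0.687940 and s≡sin(β/2)=0.725768, N=[6·120·5040·1]^{1/2}=1904.940944
The bounds max(0,m−m')=4 and min(l+m,l−m')=5 give 2 terms
  k=4: (−1)^0·1904.9409/(144)·0.6879^4·0.7258^4 = +0.822075
  k=5: (−1)^1·1904.9409/(240)·0.6879^2·0.7258^6 = -0.548981
d^4_{-1,3}(1.6243) = +0.822075 -0.548981 = +0.273094
Phases: e^{-i·(-1)·1.322}=+0.246238+0.969210i, e^{-i·(3)·5.7643}=+0.014140+0.999900i ⇒ D=-0.263708+0.070982i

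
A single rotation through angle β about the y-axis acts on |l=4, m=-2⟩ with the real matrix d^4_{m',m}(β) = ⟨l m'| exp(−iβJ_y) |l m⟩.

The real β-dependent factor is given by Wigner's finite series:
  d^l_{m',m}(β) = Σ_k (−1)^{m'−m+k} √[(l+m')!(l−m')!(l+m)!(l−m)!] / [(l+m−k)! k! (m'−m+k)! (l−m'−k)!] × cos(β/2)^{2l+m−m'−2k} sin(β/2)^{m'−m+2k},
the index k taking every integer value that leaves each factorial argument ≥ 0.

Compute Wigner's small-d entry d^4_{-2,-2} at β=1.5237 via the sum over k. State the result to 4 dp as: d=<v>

d=0.1880

d^4_{-2,-2}(β=1.5237) via Wigner's sum:
Half-angle: c=0.723560, s=0.690261. N=√(2·720·2·720)=1440.000000
k: max(0,(-2)−(-2))=0 … min(4+(-2),4−(-2))=2
  k=0: (−1)^0·1440.0000/(1440)·0.7236^8·0.6903^0 = +0.075127
  k=1: (−1)^1·1440.0000/(120)·0.7236^6·0.6903^2 = -0.820458
  k=2: (−1)^2·1440.0000/(96)·0.7236^4·0.6903^4 = +0.933349
d^4_{-2,-2}(1.5237) = +0.075127 -0.820458 +0.933349 = +0.188018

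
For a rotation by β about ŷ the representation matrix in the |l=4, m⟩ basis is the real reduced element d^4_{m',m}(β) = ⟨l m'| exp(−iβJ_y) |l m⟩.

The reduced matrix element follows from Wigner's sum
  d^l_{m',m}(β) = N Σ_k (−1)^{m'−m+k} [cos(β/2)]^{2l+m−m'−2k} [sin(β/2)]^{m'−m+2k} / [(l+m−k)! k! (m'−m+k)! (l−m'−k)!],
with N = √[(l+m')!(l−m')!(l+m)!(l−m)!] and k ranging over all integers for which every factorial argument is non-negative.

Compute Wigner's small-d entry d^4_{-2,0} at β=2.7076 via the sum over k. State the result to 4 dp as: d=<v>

d^4_{-2,0}(β=2.7076) via Wigner's sum:
c=cos(2.7076/2)=0.215297, s=sin(2.7076/2)=0.976549; N=√[2·720·24·24]=910.735966
Admissible k: 2..4 (factorial args all ≥0)
  k=2: (−1)^0·910.7360/(96)·0.2153^6·0.9765^2 = +0.000901
  k=3: (−1)^1·910.7360/(36)·0.2153^4·0.9765^4 = -0.049433
  k=4: (−1)^2·910.7360/(96)·0.2153^2·0.9765^6 = +0.381383
d^4_{-2,0}(2.7076) = +0.000901 -0.049433 +0.381383 = +0.332851

d=0.3329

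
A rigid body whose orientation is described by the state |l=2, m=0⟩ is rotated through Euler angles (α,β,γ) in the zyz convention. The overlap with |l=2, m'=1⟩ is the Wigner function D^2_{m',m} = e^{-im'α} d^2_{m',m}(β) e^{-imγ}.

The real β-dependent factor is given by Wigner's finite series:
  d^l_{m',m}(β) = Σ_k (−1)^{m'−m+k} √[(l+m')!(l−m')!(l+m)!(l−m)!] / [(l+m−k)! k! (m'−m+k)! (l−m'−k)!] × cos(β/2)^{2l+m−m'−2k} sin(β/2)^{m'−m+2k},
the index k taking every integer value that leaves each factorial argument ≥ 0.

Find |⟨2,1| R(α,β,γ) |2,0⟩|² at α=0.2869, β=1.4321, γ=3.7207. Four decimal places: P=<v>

P=0.0281

D^2_{1,0}(0.2869,1.4321,3.7207) = e^{-i·1·0.2869}·d^2_{1,0}(1.4321)·e^{-i·0·3.7207}. Compute d first:
With c≡cos(β/2)=0.754404 and s≡sin(β/2)=0.656410, N=[6·1·2·2]^{1/2}=4.898979
k∈{0,1} keeps every argument non-negative
  k=0: (−1)^1·4.8990/(2)·0.7544^3·0.6564^1 = -0.690341
  k=1: (−1)^2·4.8990/(2)·0.7544^1·0.6564^3 = +0.522643
d^2_{1,0}(1.4321) = -0.690341 +0.522643 = -0.167698
|D^2_{1,0}|² = |d^2_{1,0}(β)|² = (-0.167698)² = 0.028122 (the z-rotation phases have unit modulus)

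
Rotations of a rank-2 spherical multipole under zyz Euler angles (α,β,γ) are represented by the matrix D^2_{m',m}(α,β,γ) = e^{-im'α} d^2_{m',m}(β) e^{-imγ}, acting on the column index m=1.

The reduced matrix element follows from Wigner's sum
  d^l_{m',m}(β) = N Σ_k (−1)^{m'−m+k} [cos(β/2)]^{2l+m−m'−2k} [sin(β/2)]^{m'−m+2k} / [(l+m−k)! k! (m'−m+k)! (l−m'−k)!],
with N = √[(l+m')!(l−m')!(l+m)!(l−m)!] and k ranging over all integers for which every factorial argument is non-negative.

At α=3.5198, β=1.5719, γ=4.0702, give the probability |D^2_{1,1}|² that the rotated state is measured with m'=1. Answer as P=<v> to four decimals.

P=0.2506

D^2_{1,1}(3.5198,1.5719,4.0702) = e^{-i·1·3.5198}·d^2_{1,1}(1.5719)·e^{-i·1·4.0702}. Compute d first:
c=cos(1.5719/2)=0.706716, s=sin(1.5719/2)=0.707497; N=√[6·1·6·1]=6.000000
The bounds max(0,m−m')=0 and min(l+m,l−m')=1 give 2 terms
  k=0: (−1)^0·6.0000/(6)·0.7067^4·0.7075^0 = +0.249448
  k=1: (−1)^1·6.0000/(2)·0.7067^2·0.7075^2 = -0.749999
d^2_{1,1}(1.5719) = +0.249448 -0.749999 = -0.500551
|D^2_{1,1}|² = |d^2_{1,1}(β)|² = (-0.500551)² = 0.250551 (the z-rotation phases have unit modulus)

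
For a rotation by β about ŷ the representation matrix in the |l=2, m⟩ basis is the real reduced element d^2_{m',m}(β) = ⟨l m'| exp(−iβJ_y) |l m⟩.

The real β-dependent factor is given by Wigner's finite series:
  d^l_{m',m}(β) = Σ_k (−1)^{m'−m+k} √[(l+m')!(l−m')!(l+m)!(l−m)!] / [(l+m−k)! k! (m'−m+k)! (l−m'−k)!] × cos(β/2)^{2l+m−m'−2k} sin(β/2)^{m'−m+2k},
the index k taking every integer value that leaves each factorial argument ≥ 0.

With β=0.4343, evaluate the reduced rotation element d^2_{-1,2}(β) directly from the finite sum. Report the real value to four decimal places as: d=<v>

d^2_{-1,2}(β=0.4343) via Wigner's sum:
c=cos(0.4343/2)=0.976515, s=sin(0.4343/2)=0.215447; N=√[1·6·24·1]=12.000000
Admissible k: 3..3 (factorial args all ≥0)
  k=3: (−1)^0·12.0000/(6)·0.9765^1·0.2154^3 = +0.019531
d^2_{-1,2}(0.4343) = +0.019531

d=0.0195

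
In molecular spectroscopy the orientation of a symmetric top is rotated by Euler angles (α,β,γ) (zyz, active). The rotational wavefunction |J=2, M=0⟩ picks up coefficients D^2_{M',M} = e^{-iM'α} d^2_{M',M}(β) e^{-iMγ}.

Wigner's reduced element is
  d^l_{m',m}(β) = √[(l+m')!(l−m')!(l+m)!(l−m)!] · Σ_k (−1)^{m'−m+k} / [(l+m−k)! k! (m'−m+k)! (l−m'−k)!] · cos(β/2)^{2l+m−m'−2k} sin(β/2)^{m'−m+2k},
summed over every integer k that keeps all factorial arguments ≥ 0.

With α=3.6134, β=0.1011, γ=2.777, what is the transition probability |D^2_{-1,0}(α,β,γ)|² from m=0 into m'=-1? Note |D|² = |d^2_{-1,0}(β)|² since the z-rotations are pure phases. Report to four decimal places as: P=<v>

First d^2_{-1,0}(β=0.1011), then the phase factors e^{-i(-1)α} and e^{-i(0)γ}:
Half-angle: c=0.998723, s=0.050528. N=√(1·6·2·2)=4.898979
The bounds max(0,m−m')=1 and min(l+m,l−m')=2 give 2 terms
  k=1: (−1)^0·4.8990/(2)·0.9987^3·0.0505^1 = +0.123295
  k=2: (−1)^1·4.8990/(2)·0.9987^1·0.0505^3 = -0.000316
d^2_{-1,0}(0.1011) = +0.123295 -0.000316 = +0.122980
|D^2_{-1,0}|² = |d^2_{-1,0}(β)|² = (+0.122980)² = 0.015124 (the z-rotation phases have unit modulus)

P=0.0151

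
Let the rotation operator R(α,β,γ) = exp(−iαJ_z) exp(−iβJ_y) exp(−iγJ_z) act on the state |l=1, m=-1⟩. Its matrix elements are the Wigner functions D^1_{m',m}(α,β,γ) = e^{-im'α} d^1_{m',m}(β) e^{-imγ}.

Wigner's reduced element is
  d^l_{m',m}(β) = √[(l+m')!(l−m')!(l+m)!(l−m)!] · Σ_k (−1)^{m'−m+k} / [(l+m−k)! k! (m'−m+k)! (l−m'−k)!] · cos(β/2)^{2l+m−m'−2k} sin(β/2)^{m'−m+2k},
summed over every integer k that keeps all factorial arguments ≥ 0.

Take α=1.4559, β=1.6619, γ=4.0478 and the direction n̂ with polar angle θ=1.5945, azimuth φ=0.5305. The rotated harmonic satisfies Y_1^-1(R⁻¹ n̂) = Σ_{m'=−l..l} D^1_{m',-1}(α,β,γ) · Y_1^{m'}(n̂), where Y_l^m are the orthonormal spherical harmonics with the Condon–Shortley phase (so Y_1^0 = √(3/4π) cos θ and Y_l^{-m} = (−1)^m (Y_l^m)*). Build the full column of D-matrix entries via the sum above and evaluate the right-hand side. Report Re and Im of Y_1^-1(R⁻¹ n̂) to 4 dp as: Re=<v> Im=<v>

Re=0.2238 Im=-0.1617

Need the full column D^1_{m',-1} for m'=−1..1 at α=1.4559, β=1.6619, γ=4.0478.
cos(β/2)=0.674174, sin(β/2)=0.738572
d^1_{-1,-1}: single k=0 term ⇒ +0.454511;  D = +0.323283-0.319482i
d^1_{0,-1}: single k=0 term ⇒ -0.704174;  D = +0.434289+0.554305i
d^1_{1,-1}: single k=0 term ⇒ +0.545489;  D = -0.465130+0.284977i
Y_1^{m'}(θ=1.5945,φ=0.5305) and Σ D·Y over m':
  (+0.3233-0.3195i)·(+0.2979-0.1748i)  (+0.4343+0.5543i)·(-0.0116+0.0000i)  (-0.4651+0.2850i)·(-0.2979-0.1748i)
Y_1^-1(R⁻¹ n̂) = +0.223828-0.161713i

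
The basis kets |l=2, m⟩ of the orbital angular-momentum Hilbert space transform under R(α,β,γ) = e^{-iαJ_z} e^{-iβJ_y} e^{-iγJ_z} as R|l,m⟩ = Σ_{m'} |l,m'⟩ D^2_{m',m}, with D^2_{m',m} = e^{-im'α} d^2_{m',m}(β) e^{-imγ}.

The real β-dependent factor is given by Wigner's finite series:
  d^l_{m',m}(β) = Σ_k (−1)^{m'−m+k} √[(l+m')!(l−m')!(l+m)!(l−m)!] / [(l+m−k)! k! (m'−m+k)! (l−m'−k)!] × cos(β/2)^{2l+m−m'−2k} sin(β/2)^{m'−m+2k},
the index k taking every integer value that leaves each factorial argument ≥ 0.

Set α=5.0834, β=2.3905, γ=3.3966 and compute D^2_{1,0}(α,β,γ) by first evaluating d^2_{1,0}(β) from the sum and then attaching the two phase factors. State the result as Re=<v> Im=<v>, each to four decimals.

D^2_{1,0}(5.0834,2.3905,3.3966) = e^{-i·1·5.0834}·d^2_{1,0}(2.3905)·e^{-i·0·3.3966}. Compute d first:
Half-angle: c=0.366781, s=0.930307. N=√(6·1·2·2)=4.898979
Admissible k: 0..1 (factorial args all ≥0)
  k=0: (−1)^1·4.8990/(2)·0.3668^3·0.9303^1 = -0.112440
  k=1: (−1)^2·4.8990/(2)·0.3668^1·0.9303^3 = +0.723372
d^2_{1,0}(2.3905) = -0.112440 +0.723372 = +0.610932
Attach z-rotation phases: D = e^{-i(1)(5.0834)}·(+0.610932)·e^{-i(0)(3.3966)} = +0.221498+0.569365i

Re=0.2215 Im=0.5694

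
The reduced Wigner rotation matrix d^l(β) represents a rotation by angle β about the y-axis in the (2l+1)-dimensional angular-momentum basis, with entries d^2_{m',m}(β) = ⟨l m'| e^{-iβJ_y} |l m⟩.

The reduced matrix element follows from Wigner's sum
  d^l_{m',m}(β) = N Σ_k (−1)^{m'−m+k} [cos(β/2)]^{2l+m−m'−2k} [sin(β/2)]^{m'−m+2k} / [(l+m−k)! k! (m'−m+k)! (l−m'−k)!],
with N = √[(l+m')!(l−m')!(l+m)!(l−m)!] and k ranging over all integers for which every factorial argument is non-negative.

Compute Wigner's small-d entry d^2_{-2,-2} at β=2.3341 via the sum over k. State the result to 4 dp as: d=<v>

d^2_{-2,-2}(β=2.3341) via Wigner's sum:
With c≡cos(β/2)=0.392866 and s≡sin(β/2)=0.919596, N=[1·24·1·24]^{1/2}=24.000000
k: max(0,(-2)−(-2))=0 … min(2+(-2),2−(-2))=0
  k=0: (−1)^0·24.0000/(24)·0.3929^4·0.9196^0 = +0.023822
d^2_{-2,-2}(2.3341) = +0.023822

d=0.0238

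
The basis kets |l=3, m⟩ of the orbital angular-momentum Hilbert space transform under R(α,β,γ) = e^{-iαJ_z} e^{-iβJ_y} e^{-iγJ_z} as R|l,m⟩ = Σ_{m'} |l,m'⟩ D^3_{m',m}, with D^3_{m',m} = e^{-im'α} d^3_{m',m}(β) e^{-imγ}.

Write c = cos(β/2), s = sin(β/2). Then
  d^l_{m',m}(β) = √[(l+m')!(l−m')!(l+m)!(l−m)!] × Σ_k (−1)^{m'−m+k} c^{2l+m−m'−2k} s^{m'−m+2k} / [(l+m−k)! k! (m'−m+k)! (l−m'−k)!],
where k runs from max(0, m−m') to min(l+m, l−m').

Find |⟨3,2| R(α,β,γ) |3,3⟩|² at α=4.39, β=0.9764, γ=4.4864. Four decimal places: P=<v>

P=0.3811

Split into d^3_{2,3}(β=0.9764) × two z-phases.
Half-angle: c=0.883179, s=0.469037. N=√(120·1·720·1)=293.938769
Admissible k: 1..1 (factorial args all ≥0)
  k=1: (−1)^0·293.9388/(120)·0.8832^5·0.4690^1 = +0.617341
d^3_{2,3}(0.9764) = +0.617341
|D^3_{2,3}|² = |d^3_{2,3}(β)|² = (+0.617341)² = 0.381110 (the z-rotation phases have unit modulus)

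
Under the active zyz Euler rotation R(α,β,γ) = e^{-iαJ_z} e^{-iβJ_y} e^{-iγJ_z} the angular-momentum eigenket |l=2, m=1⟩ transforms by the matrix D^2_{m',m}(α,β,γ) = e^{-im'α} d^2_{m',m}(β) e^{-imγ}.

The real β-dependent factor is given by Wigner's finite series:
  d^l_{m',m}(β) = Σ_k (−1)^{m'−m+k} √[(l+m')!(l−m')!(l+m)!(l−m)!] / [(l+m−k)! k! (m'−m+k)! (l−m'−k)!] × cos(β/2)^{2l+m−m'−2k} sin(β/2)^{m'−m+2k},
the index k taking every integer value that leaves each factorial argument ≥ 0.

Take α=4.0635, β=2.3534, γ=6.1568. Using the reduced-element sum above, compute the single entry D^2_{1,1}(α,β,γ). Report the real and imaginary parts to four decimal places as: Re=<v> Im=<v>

Re=0.2487 Im=-0.2538

Split into d^2_{1,1}(β=2.3534) × two z-phases.
With c≡cos(β/2)=0.383974 and s≡sin(β/2)=0.923344, N=[6·1·6·1]^{1/2}=6.000000
k: max(0,(1)−(1))=0 … min(2+(1),2−(1))=1
  k=0: (−1)^0·6.0000/(6)·0.3840^4·0.9233^0 = +0.021737
  k=1: (−1)^1·6.0000/(2)·0.3840^2·0.9233^2 = -0.377096
d^2_{1,1}(2.3534) = +0.021737 -0.377096 = -0.355358
Attach z-rotation phases: D = e^{-i(1)(4.0635)}·(-0.355358)·e^{-i(1)(6.1568)} = +0.248720-0.253807i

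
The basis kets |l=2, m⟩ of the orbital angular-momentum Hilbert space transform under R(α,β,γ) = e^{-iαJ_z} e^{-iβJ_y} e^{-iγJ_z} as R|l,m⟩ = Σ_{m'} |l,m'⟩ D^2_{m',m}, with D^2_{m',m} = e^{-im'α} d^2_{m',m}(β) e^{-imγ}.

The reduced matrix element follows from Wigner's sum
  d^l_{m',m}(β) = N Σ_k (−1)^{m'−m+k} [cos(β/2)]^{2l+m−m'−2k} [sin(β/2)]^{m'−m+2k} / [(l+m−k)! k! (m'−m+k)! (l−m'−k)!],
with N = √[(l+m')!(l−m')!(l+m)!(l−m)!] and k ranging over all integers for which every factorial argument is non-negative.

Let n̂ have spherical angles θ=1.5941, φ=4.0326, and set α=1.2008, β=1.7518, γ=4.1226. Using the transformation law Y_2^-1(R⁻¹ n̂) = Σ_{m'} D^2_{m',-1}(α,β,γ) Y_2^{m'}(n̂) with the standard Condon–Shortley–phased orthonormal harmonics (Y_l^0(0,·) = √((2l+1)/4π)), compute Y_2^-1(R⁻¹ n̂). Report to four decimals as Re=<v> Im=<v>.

Re=0.2603 Im=-0.0058

Need the full column D^2_{m',-1} for m'=−2..2 at α=1.2008, β=1.7518, γ=4.1226.
cos(β/2)=0.640306, sin(β/2)=0.768120
d^2_{-2,-1}: single k=1 term ⇒ +0.403294;  D = +0.391637+0.096261i
d^2_{-1,-1}: k∈[0..1] ⇒ +0.168093 -0.725695 = -0.557602;  D = -0.319894+0.456714i
d^2_{0,-1}: k∈[0..1] ⇒ -0.493932 +0.710805 = +0.216873;  D = -0.120622-0.180234i
d^2_{1,-1}: k∈[0..1] ⇒ +0.725695 -0.348110 = +0.377585;  D = -0.368502+0.082324i
d^2_{2,-1}: single k=0 term ⇒ -0.580370;  D = +0.086846-0.573835i
Y_2^{m'}(θ=1.5941,φ=4.0326) and Σ D·Y over m':
  (+0.3916+0.0963i)·(-0.0809-0.3775i)  (-0.3199+0.4567i)·(+0.0113-0.0140i)  (-0.1206-0.1802i)·(-0.3149+0.0000i)  (-0.3685+0.0823i)·(-0.0113-0.0140i)  (+0.0868-0.5738i)·(-0.0809+0.3775i)
Y_2^-1(R⁻¹ n̂) = +0.260299-0.005777i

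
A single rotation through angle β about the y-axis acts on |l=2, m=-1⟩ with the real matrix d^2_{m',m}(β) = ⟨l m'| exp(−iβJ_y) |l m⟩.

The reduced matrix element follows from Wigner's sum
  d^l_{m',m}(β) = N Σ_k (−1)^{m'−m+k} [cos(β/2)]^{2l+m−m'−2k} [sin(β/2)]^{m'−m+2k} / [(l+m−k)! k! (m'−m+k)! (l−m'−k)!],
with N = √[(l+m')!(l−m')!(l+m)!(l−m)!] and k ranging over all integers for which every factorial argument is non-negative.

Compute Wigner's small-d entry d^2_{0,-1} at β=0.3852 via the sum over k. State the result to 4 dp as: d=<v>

d^2_{0,-1}(β=0.3852) via Wigner's sum:
Half-angle: c=0.981510, s=0.191411. N=√(2·2·1·6)=4.898979
Admissible k: 0..1 (factorial args all ≥0)
  k=0: (−1)^1·4.8990/(2)·0.9815^3·0.1914^1 = -0.443330
  k=1: (−1)^2·4.8990/(2)·0.9815^1·0.1914^3 = +0.016861
d^2_{0,-1}(0.3852) = -0.443330 +0.016861 = -0.426470

d=-0.4265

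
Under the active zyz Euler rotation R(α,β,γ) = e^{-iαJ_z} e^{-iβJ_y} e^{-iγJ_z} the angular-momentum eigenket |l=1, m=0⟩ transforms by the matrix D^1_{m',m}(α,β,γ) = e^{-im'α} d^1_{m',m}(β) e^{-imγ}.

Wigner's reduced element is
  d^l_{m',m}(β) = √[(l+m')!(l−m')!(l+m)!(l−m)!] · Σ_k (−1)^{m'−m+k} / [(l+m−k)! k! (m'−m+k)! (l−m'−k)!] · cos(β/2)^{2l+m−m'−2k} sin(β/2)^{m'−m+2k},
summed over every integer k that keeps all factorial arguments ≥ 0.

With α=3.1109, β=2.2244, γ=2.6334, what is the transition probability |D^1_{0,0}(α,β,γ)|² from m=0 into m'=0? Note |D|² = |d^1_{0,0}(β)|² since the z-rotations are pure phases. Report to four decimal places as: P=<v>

P=0.3697

First d^1_{0,0}(β=2.2244), then the phase factors e^{-i(0)α} and e^{-i(0)γ}:
Half-angle: c=0.442690, s=0.896675. N=√(1·1·1·1)=1.000000
The bounds max(0,m−m')=0 and min(l+m,l−m')=1 give 2 terms
  k=0: (−1)^0·1.0000/(1)·0.4427^2·0.8967^0 = +0.195974
  k=1: (−1)^1·1.0000/(1)·0.4427^0·0.8967^2 = -0.804026
d^1_{0,0}(2.2244) = +0.195974 -0.804026 = -0.608051
|D^1_{0,0}|² = |d^1_{0,0}(β)|² = (-0.608051)² = 0.369726 (the z-rotation phases have unit modulus)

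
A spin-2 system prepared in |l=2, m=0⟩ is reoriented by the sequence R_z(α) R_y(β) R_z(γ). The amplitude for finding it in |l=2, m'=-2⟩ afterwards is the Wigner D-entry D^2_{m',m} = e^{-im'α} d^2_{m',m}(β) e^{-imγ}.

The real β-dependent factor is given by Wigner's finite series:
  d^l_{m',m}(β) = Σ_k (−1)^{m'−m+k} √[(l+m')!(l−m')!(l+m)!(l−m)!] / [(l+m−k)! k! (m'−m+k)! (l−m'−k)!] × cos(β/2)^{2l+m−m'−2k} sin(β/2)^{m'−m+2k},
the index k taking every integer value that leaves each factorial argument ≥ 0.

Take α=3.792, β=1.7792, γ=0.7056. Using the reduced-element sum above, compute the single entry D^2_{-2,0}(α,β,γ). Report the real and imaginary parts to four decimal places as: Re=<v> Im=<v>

Split into d^2_{-2,0}(β=1.7792) × two z-phases.
With c≡cos(β/2)=0.629723 and s≡sin(β/2)=0.776820, N=[1·24·2·2]^{1/2}=9.797959
Admissible k: 2..2 (factorial args all ≥0)
  k=2: (−1)^0·9.7980/(4)·0.6297^2·0.7768^2 = +0.586159
d^2_{-2,0}(1.7792) = +0.586159
D = (+0.266714+0.963776i)·(+0.586159)·(+1.000000+0.000000i) = +0.156337+0.564926i

Re=0.1563 Im=0.5649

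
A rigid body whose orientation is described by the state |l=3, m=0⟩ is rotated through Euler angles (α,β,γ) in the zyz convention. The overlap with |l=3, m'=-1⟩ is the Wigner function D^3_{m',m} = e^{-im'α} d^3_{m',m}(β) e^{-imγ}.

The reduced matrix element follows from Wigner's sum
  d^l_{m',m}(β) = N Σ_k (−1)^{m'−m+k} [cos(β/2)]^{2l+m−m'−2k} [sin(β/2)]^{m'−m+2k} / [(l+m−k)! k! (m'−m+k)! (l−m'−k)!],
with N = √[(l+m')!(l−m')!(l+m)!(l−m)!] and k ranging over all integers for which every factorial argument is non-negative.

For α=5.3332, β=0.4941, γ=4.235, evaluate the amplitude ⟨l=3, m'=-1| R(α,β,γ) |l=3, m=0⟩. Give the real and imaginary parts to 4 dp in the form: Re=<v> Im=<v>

Re=0.3435 Im=-0.4803

Split into d^3_{-1,0}(β=0.4941) × two z-phases.
With c≡cos(β/2)=0.969638 and s≡sin(β/2)=0.244545, N=[2·24·6·6]^{1/2}=41.569219
k∈{1,2,3} keeps every argument non-negative
  k=1: (−1)^0·41.5692/(12)·0.9696^5·0.2445^1 = +0.726101
  k=2: (−1)^1·41.5692/(4)·0.9696^3·0.2445^3 = -0.138553
  k=3: (−1)^2·41.5692/(12)·0.9696^1·0.2445^5 = +0.002938
d^3_{-1,0}(0.4941) = +0.726101 -0.138553 +0.002938 = +0.590486
D = (+0.581695-0.813407i)·(+0.590486)·(+1.000000+0.000000i) = +0.343483-0.480305i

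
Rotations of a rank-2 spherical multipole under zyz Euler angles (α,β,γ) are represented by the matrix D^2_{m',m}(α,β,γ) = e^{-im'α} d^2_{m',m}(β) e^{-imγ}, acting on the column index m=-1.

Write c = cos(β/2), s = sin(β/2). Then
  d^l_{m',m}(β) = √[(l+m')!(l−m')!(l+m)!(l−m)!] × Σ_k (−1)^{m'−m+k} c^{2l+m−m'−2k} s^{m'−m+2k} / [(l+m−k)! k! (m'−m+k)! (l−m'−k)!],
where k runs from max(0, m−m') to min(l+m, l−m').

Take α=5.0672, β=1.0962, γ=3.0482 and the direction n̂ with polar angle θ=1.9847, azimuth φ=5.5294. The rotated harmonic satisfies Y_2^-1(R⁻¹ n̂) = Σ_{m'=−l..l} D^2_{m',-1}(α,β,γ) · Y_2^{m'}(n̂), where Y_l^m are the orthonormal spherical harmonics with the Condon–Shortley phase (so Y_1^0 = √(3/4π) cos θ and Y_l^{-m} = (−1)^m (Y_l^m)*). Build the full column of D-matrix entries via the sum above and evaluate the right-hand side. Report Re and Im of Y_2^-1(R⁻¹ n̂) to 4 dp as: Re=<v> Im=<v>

Need the full column D^2_{m',-1} for m'=−2..2 at α=5.0672, β=1.0962, γ=3.0482.
cos(β/2)=0.853516, sin(β/2)=0.521066
d^2_{-2,-1}: single k=1 term ⇒ +0.647975;  D = +0.528789+0.374505i
d^2_{-1,-1}: k∈[0..1] ⇒ +0.530697 -0.593377 = -0.062680;  D = +0.016200-0.060550i
d^2_{0,-1}: k∈[0..1] ⇒ -0.793604 +0.295779 = -0.497825;  D = +0.495656-0.046426i
d^2_{1,-1}: k∈[0..1] ⇒ +0.593377 -0.073718 = +0.519660;  D = -0.225193-0.468331i
d^2_{2,-1}: single k=0 term ⇒ -0.241502;  D = -0.167733+0.173750i
Y_2^{m'}(θ=1.9847,φ=5.5294) and Σ D·Y over m':
  (+0.5288+0.3745i)·(+0.0205+0.3231i)  (+0.0162-0.0606i)·(-0.2074-0.1947i)  (+0.4957-0.0464i)·(-0.1623+0.0000i)  (-0.2252-0.4683i)·(+0.2074-0.1947i)  (-0.1677+0.1737i)·(+0.0205-0.3231i)
Y_2^-1(R⁻¹ n̂) = -0.290990+0.199944i

Re=-0.2910 Im=0.1999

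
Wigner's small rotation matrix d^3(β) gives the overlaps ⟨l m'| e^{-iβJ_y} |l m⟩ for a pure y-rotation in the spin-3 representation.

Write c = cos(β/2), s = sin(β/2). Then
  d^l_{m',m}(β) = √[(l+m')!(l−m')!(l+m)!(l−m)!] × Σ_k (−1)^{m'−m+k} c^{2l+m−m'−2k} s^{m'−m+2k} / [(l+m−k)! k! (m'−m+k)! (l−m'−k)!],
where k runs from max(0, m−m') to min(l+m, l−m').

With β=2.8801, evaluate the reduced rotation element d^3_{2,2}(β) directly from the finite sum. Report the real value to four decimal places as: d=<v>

d^3_{2,2}(β=2.8801) via Wigner's sum:
Half-angle: c=0.130374, s=0.991465. N=√(120·1·120·1)=120.000000
The bounds max(0,m−m')=0 and min(l+m,l−m')=1 give 2 terms
  k=0: (−1)^0·120.0000/(120)·0.1304^6·0.9915^0 = +0.000005
  k=1: (−1)^1·120.0000/(24)·0.1304^4·0.9915^2 = -0.001420
d^3_{2,2}(2.8801) = +0.000005 -0.001420 = -0.001415

d=-0.0014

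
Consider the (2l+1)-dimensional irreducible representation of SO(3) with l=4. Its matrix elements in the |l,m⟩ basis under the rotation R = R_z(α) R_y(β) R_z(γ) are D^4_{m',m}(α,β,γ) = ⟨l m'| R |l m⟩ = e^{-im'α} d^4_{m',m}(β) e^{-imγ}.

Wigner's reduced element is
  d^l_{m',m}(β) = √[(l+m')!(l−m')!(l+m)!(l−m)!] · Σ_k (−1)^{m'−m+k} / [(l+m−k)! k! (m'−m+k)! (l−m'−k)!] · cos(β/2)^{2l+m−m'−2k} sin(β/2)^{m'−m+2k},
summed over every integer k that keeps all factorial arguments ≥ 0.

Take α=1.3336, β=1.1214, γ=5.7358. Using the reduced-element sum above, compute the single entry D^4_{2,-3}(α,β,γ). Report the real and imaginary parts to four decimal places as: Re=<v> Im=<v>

Re=0.0988 Im=-0.2317

First d^4_{2,-3}(β=1.1214), then the phase factors e^{-i(2)α} and e^{-i(-3)γ}:
With c≡cos(β/2)=0.846883 and s≡sin(β/2)=0.531779, N=[720·2·1·5040]^{1/2}=2693.993318
k: max(0,(-3)−(2))=0 … min(4+(-3),4−(2))=1
  k=0: (−1)^5·2693.9933/(240)·0.8469^3·0.5318^5 = -0.289943
  k=1: (−1)^6·2693.9933/(720)·0.8469^1·0.5318^7 = +0.038107
d^4_{2,-3}(1.1214) = -0.289943 +0.038107 = -0.251836
D = (-0.889570-0.456798i)·(-0.251836)·(-0.071299-0.997455i) = +0.098772-0.231657i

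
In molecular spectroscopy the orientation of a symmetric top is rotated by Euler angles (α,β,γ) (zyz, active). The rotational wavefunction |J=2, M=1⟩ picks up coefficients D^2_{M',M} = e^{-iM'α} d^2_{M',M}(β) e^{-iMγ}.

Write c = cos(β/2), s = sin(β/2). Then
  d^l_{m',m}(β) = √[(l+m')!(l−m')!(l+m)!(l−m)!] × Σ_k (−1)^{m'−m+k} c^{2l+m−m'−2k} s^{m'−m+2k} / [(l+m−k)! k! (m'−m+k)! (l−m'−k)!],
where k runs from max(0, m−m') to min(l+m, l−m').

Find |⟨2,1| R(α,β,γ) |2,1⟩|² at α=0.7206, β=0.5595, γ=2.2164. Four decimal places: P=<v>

D^2_{1,1}(0.7206,0.5595,2.2164) = e^{-i·1·0.7206}·d^2_{1,1}(0.5595)·e^{-i·1·2.2164}. Compute d first:
With c≡cos(β/2)=0.961124 and s≡sin(β/2)=0.276115, N=[6·1·6·1]^{1/2}=6.000000
Admissible k: 0..1 (factorial args all ≥0)
  k=0: (−1)^0·6.0000/(6)·0.9611^4·0.2761^0 = +0.853333
  k=1: (−1)^1·6.0000/(2)·0.9611^2·0.2761^2 = -0.211282
d^2_{1,1}(0.5595) = +0.853333 -0.211282 = +0.642051
|D^2_{1,1}|² = |d^2_{1,1}(β)|² = (+0.642051)² = 0.412230 (the z-rotation phases have unit modulus)

P=0.4122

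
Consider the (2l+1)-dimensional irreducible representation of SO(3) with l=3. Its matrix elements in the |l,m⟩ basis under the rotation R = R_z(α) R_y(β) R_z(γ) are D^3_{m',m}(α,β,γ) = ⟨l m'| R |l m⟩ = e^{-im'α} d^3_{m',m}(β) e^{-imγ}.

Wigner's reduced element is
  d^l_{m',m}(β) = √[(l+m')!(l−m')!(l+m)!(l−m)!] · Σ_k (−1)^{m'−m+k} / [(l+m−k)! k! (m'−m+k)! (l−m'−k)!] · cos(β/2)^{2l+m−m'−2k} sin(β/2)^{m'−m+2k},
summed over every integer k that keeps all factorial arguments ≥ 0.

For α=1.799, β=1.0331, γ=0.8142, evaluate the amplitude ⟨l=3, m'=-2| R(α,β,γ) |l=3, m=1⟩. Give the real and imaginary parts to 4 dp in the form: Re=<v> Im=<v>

D^3_{-2,1}(1.799,1.0331,0.8142) = e^{-i·-2·1.799}·d^3_{-2,1}(1.0331)·e^{-i·1·0.8142}. Compute d first:
Half-angle: c=0.869528, s=0.493883. N=√(1·120·24·2)=75.894664
Admissible k: 3..4 (factorial args all ≥0)
  k=3: (−1)^0·75.8947/(12)·0.8695^3·0.4939^3 = +0.500903
  k=4: (−1)^1·75.8947/(24)·0.8695^1·0.4939^5 = -0.080799
d^3_{-2,1}(1.0331) = +0.500903 -0.080799 = +0.420104
Attach z-rotation phases: D = e^{-i(-2)(1.799)}·(+0.420104)·e^{-i(1)(0.8142)} = -0.393500+0.147124i

Re=-0.3935 Im=0.1471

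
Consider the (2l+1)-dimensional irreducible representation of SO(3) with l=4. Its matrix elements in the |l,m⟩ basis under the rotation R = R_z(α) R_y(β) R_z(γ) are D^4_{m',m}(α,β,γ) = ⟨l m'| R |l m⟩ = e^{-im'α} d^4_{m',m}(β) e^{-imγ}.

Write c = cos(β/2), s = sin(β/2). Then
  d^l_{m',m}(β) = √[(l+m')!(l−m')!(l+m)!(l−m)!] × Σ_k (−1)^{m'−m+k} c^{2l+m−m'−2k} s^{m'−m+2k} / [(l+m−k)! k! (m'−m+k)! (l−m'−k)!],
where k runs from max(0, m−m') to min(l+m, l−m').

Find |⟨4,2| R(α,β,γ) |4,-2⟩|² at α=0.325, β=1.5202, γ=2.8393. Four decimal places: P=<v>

P=0.0956

First d^4_{2,-2}(β=1.5202), then the phase factors e^{-i(2)α} and e^{-i(-2)γ}:
With c≡cos(β/2)=0.724767 and s≡sin(β/2)=0.688994, N=[720·2·2·720]^{1/2}=1440.000000
The bounds max(0,m−m')=0 and min(l+m,l−m')=2 give 3 terms
  k=0: (−1)^4·1440.0000/(96)·0.7248^4·0.6890^4 = +0.932710
  k=1: (−1)^5·1440.0000/(120)·0.7248^2·0.6890^6 = -0.674327
  k=2: (−1)^6·1440.0000/(1440)·0.7248^0·0.6890^8 = +0.050784
d^4_{2,-2}(1.5202) = +0.932710 -0.674327 +0.050784 = +0.309167
|D^4_{2,-2}|² = |d^4_{2,-2}(β)|² = (+0.309167)² = 0.095584 (the z-rotation phases have unit modulus)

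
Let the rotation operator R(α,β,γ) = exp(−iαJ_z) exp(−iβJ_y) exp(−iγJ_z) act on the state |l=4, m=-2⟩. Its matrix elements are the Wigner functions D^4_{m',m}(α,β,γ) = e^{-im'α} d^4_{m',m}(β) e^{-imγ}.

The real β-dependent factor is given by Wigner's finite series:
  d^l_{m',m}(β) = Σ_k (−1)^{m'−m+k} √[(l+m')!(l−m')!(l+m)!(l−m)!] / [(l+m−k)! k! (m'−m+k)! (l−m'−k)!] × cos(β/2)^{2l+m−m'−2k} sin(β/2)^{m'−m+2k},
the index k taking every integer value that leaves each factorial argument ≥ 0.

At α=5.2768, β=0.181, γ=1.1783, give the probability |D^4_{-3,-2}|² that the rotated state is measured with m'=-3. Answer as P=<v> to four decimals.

P=0.1027

D^4_{-3,-2}(5.2768,0.181,1.1783) = e^{-i·-3·5.2768}·d^4_{-3,-2}(0.181)·e^{-i·-2·1.1783}. Compute d first:
c=cos(0.181/2)=0.995908, s=sin(0.181/2)=0.090377; N=√[1·5040·2·720]=2693.993318
k∈{1,2} keeps every argument non-negative
  k=1: (−1)^0·2693.9933/(720)·0.9959^7·0.0904^1 = +0.328589
  k=2: (−1)^1·2693.9933/(240)·0.9959^5·0.0904^3 = -0.008118
d^4_{-3,-2}(0.181) = +0.328589 -0.008118 = +0.320471
|D^4_{-3,-2}|² = |d^4_{-3,-2}(β)|² = (+0.320471)² = 0.102702 (the z-rotation phases have unit modulus)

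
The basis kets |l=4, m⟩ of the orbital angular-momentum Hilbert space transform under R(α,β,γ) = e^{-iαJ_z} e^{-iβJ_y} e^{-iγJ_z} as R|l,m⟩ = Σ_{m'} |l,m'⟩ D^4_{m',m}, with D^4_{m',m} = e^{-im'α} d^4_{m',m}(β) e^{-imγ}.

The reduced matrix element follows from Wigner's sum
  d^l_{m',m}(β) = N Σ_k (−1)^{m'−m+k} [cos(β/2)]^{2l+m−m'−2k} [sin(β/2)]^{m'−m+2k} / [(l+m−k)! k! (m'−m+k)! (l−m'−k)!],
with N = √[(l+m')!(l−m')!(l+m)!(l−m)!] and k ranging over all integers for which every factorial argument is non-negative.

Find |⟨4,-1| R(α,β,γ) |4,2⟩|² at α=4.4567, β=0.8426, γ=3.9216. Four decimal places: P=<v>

First d^4_{-1,2}(β=0.8426), then the phase factors e^{-i(-1)α} and e^{-i(2)γ}:
With c≡cos(β/2)=0.912558 and s≡sin(β/2)=0.408947, N=[6·120·720·2]^{1/2}=1018.233765
The bounds max(0,m−m')=3 and min(l+m,l−m')=5 give 3 terms
  k=3: (−1)^0·1018.2338/(72)·0.9126^5·0.4089^3 = +0.612095
  k=4: (−1)^1·1018.2338/(48)·0.9126^3·0.4089^5 = -0.184384
  k=5: (−1)^2·1018.2338/(240)·0.9126^1·0.4089^7 = +0.007406
d^4_{-1,2}(0.8426) = +0.612095 -0.184384 +0.007406 = +0.435117
|D^4_{-1,2}|² = |d^4_{-1,2}(β)|² = (+0.435117)² = 0.189327 (the z-rotation phases have unit modulus)

P=0.1893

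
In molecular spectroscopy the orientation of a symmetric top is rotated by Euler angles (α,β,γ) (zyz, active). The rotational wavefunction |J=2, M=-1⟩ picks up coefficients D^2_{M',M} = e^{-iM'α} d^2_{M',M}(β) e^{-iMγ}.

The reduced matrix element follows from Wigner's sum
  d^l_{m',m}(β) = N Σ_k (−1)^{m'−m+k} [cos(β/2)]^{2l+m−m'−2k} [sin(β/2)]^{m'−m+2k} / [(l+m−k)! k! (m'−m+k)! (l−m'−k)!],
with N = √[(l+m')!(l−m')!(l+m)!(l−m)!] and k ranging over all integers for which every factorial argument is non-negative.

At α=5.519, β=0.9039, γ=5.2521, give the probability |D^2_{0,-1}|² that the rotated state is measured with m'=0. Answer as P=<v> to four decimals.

P=0.3543

Split into d^2_{0,-1}(β=0.9039) × two z-phases.
c=cos(0.9039/2)=0.899597, s=sin(0.9039/2)=0.436721; N=√[2·2·1·6]=4.898979
k: max(0,(-1)−(0))=0 … min(2+(-1),2−(0))=1
  k=0: (−1)^1·4.8990/(2)·0.8996^3·0.4367^1 = -0.778796
  k=1: (−1)^2·4.8990/(2)·0.8996^1·0.4367^3 = +0.183542
d^2_{0,-1}(0.9039) = -0.778796 +0.183542 = -0.595254
|D^2_{0,-1}|² = |d^2_{0,-1}(β)|² = (-0.595254)² = 0.354327 (the z-rotation phases have unit modulus)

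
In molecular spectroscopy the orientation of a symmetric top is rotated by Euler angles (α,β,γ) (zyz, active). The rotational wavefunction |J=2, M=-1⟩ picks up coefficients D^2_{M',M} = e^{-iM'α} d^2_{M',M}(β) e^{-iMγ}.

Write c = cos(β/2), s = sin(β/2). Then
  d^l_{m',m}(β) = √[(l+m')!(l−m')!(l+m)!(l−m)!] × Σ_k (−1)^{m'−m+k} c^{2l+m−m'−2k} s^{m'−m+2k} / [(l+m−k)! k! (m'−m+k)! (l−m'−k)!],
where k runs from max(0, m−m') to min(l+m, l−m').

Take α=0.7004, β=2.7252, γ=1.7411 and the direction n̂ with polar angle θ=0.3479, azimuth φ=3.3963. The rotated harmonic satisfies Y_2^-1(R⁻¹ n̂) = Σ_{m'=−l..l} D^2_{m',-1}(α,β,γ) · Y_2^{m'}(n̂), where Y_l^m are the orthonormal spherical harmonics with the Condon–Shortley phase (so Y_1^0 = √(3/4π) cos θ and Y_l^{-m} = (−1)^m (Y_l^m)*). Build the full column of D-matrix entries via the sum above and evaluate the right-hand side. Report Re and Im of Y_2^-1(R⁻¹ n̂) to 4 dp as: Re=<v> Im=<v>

Need the full column D^2_{m',-1} for m'=−2..2 at α=0.7004, β=2.7252, γ=1.7411.
cos(β/2)=0.206696, sin(β/2)=0.978405
d^2_{-2,-1}: single k=1 term ⇒ +0.017280;  D = -0.017280-0.000005i
d^2_{-1,-1}: k∈[0..1] ⇒ +0.001825 -0.122693 = -0.120868;  D = +0.092438-0.077874i
d^2_{0,-1}: k∈[0..1] ⇒ -0.021164 +0.474202 = +0.453038;  D = -0.076782+0.446484i
d^2_{1,-1}: k∈[0..1] ⇒ +0.122693 -0.916379 = -0.793686;  D = -0.401301-0.684759i
d^2_{2,-1}: single k=0 term ⇒ -0.387184;  D = -0.364981-0.129230i
Y_2^{m'}(θ=0.3479,φ=3.3963) and Σ D·Y over m':
  (-0.0173-0.0000i)·(+0.0392-0.0219i)  (+0.0924-0.0779i)·(-0.2396+0.0624i)  (-0.0768+0.4465i)·(+0.5208+0.0000i)  (-0.4013-0.6848i)·(+0.2396+0.0624i)  (-0.3650-0.1292i)·(+0.0392+0.0219i)
Y_2^-1(R⁻¹ n̂) = -0.122871+0.055169i

Re=-0.1229 Im=0.0552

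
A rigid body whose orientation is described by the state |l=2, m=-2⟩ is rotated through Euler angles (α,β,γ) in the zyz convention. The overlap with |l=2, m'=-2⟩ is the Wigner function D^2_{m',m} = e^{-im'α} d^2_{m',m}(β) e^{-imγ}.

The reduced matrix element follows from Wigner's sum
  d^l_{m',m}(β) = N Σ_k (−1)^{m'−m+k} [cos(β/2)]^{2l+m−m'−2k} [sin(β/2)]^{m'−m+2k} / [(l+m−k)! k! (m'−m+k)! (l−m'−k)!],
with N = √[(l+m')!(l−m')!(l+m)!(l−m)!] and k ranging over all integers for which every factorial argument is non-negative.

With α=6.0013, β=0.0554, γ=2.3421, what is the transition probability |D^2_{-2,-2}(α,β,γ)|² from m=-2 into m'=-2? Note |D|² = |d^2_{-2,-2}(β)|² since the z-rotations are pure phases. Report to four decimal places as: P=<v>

P=0.9969

First d^2_{-2,-2}(β=0.0554), then the phase factors e^{-i(-2)α} and e^{-i(-2)γ}:
With c≡cos(β/2)=0.999616 and s≡sin(β/2)=0.027696, N=[1·24·1·24]^{1/2}=24.000000
k∈{0} keeps every argument non-negative
  k=0: (−1)^0·24.0000/(24)·0.9996^4·0.0277^0 = +0.998466
d^2_{-2,-2}(0.0554) = +0.998466
|D^2_{-2,-2}|² = |d^2_{-2,-2}(β)|² = (+0.998466)² = 0.996935 (the z-rotation phases have unit modulus)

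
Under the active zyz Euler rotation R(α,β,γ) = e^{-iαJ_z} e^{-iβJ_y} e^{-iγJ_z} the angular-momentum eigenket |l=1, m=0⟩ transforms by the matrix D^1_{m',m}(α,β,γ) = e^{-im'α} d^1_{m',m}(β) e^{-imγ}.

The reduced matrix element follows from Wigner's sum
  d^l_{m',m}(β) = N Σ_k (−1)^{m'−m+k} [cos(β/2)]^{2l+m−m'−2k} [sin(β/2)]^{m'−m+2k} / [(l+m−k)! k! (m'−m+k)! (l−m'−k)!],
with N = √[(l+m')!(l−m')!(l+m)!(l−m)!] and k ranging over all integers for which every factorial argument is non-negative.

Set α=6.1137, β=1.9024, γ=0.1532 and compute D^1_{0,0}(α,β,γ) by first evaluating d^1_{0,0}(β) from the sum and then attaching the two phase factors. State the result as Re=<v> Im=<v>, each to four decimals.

Re=-0.3256 Im=0.0000

First d^1_{0,0}(β=1.9024), then the phase factors e^{-i(0)α} and e^{-i(0)γ}:
Half-angle: c=0.580707, s=0.814113. N=√(1·1·1·1)=1.000000
k∈{0,1} keeps every argument non-negative
  k=0: (−1)^0·1.0000/(1)·0.5807^2·0.8141^0 = +0.337220
  k=1: (−1)^1·1.0000/(1)·0.5807^0·0.8141^2 = -0.662780
d^1_{0,0}(1.9024) = +0.337220 -0.662780 = -0.325560
Phases: e^{-i·(0)·6.1137}=+1.000000+0.000000i, e^{-i·(0)·0.1532}=+1.000000+0.000000i ⇒ D=-0.325560+0.000000i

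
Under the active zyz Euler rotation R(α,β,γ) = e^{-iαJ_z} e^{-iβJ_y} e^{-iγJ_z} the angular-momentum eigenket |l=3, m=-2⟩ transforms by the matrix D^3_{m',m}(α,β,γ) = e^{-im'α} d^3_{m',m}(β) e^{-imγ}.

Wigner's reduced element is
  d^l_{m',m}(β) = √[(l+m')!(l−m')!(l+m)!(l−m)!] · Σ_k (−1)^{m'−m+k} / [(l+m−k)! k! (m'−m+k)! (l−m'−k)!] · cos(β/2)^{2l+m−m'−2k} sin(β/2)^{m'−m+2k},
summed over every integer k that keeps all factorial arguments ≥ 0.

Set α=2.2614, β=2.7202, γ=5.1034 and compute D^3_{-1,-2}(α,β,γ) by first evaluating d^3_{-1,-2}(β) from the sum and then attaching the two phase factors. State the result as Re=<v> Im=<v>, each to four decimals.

D^3_{-1,-2}(2.2614,2.7202,5.1034) = e^{-i·-1·2.2614}·d^3_{-1,-2}(2.7202)·e^{-i·-2·5.1034}. Compute d first:
With c≡cos(β/2)=0.209141 and s≡sin(β/2)=0.977886, N=[2·24·1·120]^{1/2}=75.894664
Admissible k: 0..1 (factorial args all ≥0)
  k=0: (−1)^1·75.8947/(24)·0.2091^5·0.9779^1 = -0.001237
  k=1: (−1)^2·75.8947/(12)·0.2091^3·0.9779^3 = +0.054102
d^3_{-1,-2}(2.7202) = -0.001237 +0.054102 = +0.052864
D = (-0.637003+0.770862i)·(+0.052864)·(-0.709490-0.704715i) = +0.052610-0.005181i

Re=0.0526 Im=-0.0052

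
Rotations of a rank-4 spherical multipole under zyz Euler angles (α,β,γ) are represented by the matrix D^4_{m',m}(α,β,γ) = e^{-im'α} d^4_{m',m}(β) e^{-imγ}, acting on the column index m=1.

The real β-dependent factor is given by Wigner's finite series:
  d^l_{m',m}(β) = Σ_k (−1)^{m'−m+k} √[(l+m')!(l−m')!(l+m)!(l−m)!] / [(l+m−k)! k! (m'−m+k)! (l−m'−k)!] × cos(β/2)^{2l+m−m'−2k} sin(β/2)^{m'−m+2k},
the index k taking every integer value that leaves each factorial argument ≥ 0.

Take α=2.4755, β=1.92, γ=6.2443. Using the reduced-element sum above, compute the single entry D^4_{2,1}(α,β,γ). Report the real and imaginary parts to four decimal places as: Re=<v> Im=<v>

First d^4_{2,1}(β=1.92), then the phase factors e^{-i(2)α} and e^{-i(1)γ}:
c=cos(1.92/2)=0.573520, s=sin(1.92/2)=0.819192; N=√[720·2·120·6]=1018.233765
k: max(0,(1)−(2))=0 … min(4+(1),4−(2))=2
  k=0: (−1)^1·1018.2338/(240)·0.5735^7·0.8192^1 = -0.070935
  k=1: (−1)^2·1018.2338/(48)·0.5735^5·0.8192^3 = +0.723612
  k=2: (−1)^3·1018.2338/(72)·0.5735^3·0.8192^5 = -0.984211
d^4_{2,1}(1.92) = -0.070935 +0.723612 -0.984211 = -0.331534
D = (+0.236353+0.971667i)·(-0.331534)·(+0.999244+0.038876i) = -0.065777-0.324944i

Re=-0.0658 Im=-0.3249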